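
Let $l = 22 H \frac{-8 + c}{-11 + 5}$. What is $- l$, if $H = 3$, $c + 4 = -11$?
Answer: $-253$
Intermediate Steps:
$c = -15$ ($c = -4 - 11 = -15$)
$l = 253$ ($l = 22 \cdot 3 \frac{-8 - 15}{-11 + 5} = 66 \left(- \frac{23}{-6}\right) = 66 \left(\left(-23\right) \left(- \frac{1}{6}\right)\right) = 66 \cdot \frac{23}{6} = 253$)
$- l = \left(-1\right) 253 = -253$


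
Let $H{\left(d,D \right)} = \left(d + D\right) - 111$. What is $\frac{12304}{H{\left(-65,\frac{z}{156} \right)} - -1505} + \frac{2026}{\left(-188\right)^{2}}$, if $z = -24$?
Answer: $\frac{2844171319}{305283800} \approx 9.3165$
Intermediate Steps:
$H{\left(d,D \right)} = -111 + D + d$ ($H{\left(d,D \right)} = \left(D + d\right) - 111 = -111 + D + d$)
$\frac{12304}{H{\left(-65,\frac{z}{156} \right)} - -1505} + \frac{2026}{\left(-188\right)^{2}} = \frac{12304}{\left(-111 - \frac{24}{156} - 65\right) - -1505} + \frac{2026}{\left(-188\right)^{2}} = \frac{12304}{\left(-111 - \frac{2}{13} - 65\right) + 1505} + \frac{2026}{35344} = \frac{12304}{\left(-111 - \frac{2}{13} - 65\right) + 1505} + 2026 \cdot \frac{1}{35344} = \frac{12304}{- \frac{2290}{13} + 1505} + \frac{1013}{17672} = \frac{12304}{\frac{17275}{13}} + \frac{1013}{17672} = 12304 \cdot \frac{13}{17275} + \frac{1013}{17672} = \frac{159952}{17275} + \frac{1013}{17672} = \frac{2844171319}{305283800}$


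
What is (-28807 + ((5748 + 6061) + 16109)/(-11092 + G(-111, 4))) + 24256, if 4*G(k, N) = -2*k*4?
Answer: -24748644/5435 ≈ -4553.6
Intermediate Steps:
G(k, N) = -2*k (G(k, N) = (-2*k*4)/4 = (-8*k)/4 = -2*k)
(-28807 + ((5748 + 6061) + 16109)/(-11092 + G(-111, 4))) + 24256 = (-28807 + ((5748 + 6061) + 16109)/(-11092 - 2*(-111))) + 24256 = (-28807 + (11809 + 16109)/(-11092 + 222)) + 24256 = (-28807 + 27918/(-10870)) + 24256 = (-28807 + 27918*(-1/10870)) + 24256 = (-28807 - 13959/5435) + 24256 = -156580004/5435 + 24256 = -24748644/5435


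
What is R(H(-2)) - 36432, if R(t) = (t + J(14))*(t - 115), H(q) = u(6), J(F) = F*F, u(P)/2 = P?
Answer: -57856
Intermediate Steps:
u(P) = 2*P
J(F) = F²
H(q) = 12 (H(q) = 2*6 = 12)
R(t) = (-115 + t)*(196 + t) (R(t) = (t + 14²)*(t - 115) = (t + 196)*(-115 + t) = (196 + t)*(-115 + t) = (-115 + t)*(196 + t))
R(H(-2)) - 36432 = (-22540 + 12² + 81*12) - 36432 = (-22540 + 144 + 972) - 36432 = -21424 - 36432 = -57856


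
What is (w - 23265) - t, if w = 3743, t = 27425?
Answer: -46947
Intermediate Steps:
(w - 23265) - t = (3743 - 23265) - 1*27425 = -19522 - 27425 = -46947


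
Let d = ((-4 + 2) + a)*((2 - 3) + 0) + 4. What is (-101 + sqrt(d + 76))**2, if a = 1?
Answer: 8464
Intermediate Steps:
d = 5 (d = ((-4 + 2) + 1)*((2 - 3) + 0) + 4 = (-2 + 1)*(-1 + 0) + 4 = -1*(-1) + 4 = 1 + 4 = 5)
(-101 + sqrt(d + 76))**2 = (-101 + sqrt(5 + 76))**2 = (-101 + sqrt(81))**2 = (-101 + 9)**2 = (-92)**2 = 8464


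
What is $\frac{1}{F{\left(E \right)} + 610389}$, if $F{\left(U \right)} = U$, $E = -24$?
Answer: $\frac{1}{610365} \approx 1.6384 \cdot 10^{-6}$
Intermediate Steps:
$\frac{1}{F{\left(E \right)} + 610389} = \frac{1}{-24 + 610389} = \frac{1}{610365}$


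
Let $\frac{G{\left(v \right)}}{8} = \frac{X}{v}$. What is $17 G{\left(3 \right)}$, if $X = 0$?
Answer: $0$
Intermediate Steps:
$G{\left(v \right)} = 0$ ($G{\left(v \right)} = 8 \frac{0}{v} = 8 \cdot 0 = 0$)
$17 G{\left(3 \right)} = 17 \cdot 0 = 0$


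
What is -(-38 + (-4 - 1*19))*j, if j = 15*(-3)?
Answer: -2745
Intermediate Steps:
j = -45
-(-38 + (-4 - 1*19))*j = -(-38 + (-4 - 1*19))*(-45) = -(-38 + (-4 - 19))*(-45) = -(-38 - 23)*(-45) = -(-61)*(-45) = -1*2745 = -2745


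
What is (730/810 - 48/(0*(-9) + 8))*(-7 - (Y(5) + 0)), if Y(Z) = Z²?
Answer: 13216/81 ≈ 163.16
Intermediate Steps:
(730/810 - 48/(0*(-9) + 8))*(-7 - (Y(5) + 0)) = (730/810 - 48/(0*(-9) + 8))*(-7 - (5² + 0)) = (730*(1/810) - 48/(0 + 8))*(-7 - (25 + 0)) = (73/81 - 48/8)*(-7 - 1*25) = (73/81 - 48*⅛)*(-7 - 25) = (73/81 - 6)*(-32) = -413/81*(-32) = 13216/81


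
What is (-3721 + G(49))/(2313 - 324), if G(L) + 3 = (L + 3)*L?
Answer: -392/663 ≈ -0.59125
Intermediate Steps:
G(L) = -3 + L*(3 + L) (G(L) = -3 + (L + 3)*L = -3 + (3 + L)*L = -3 + L*(3 + L))
(-3721 + G(49))/(2313 - 324) = (-3721 + (-3 + 49**2 + 3*49))/(2313 - 324) = (-3721 + (-3 + 2401 + 147))/1989 = (-3721 + 2545)*(1/1989) = -1176*1/1989 = -392/663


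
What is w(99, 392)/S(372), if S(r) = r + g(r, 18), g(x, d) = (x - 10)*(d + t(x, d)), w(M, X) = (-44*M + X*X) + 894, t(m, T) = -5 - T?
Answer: -75101/719 ≈ -104.45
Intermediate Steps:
w(M, X) = 894 + X**2 - 44*M (w(M, X) = (-44*M + X**2) + 894 = (X**2 - 44*M) + 894 = 894 + X**2 - 44*M)
g(x, d) = 50 - 5*x (g(x, d) = (x - 10)*(d + (-5 - d)) = (-10 + x)*(-5) = 50 - 5*x)
S(r) = 50 - 4*r (S(r) = r + (50 - 5*r) = 50 - 4*r)
w(99, 392)/S(372) = (894 + 392**2 - 44*99)/(50 - 4*372) = (894 + 153664 - 4356)/(50 - 1488) = 150202/(-1438) = 150202*(-1/1438) = -75101/719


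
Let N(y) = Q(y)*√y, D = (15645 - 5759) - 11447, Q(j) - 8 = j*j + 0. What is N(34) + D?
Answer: -1561 + 1164*√34 ≈ 5226.2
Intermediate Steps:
Q(j) = 8 + j² (Q(j) = 8 + (j*j + 0) = 8 + (j² + 0) = 8 + j²)
D = -1561 (D = 9886 - 11447 = -1561)
N(y) = √y*(8 + y²) (N(y) = (8 + y²)*√y = √y*(8 + y²))
N(34) + D = √34*(8 + 34²) - 1561 = √34*(8 + 1156) - 1561 = √34*1164 - 1561 = 1164*√34 - 1561 = -1561 + 1164*√34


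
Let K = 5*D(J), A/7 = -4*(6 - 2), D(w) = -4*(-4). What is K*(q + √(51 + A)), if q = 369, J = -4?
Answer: 29520 + 80*I*√61 ≈ 29520.0 + 624.82*I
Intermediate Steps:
D(w) = 16
A = -112 (A = 7*(-4*(6 - 2)) = 7*(-4*4) = 7*(-16) = -112)
K = 80 (K = 5*16 = 80)
K*(q + √(51 + A)) = 80*(369 + √(51 - 112)) = 80*(369 + √(-61)) = 80*(369 + I*√61) = 29520 + 80*I*√61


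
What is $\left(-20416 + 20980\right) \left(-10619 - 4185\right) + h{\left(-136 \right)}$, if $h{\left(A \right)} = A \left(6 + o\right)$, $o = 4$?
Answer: $-8350816$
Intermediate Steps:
$h{\left(A \right)} = 10 A$ ($h{\left(A \right)} = A \left(6 + 4\right) = A 10 = 10 A$)
$\left(-20416 + 20980\right) \left(-10619 - 4185\right) + h{\left(-136 \right)} = \left(-20416 + 20980\right) \left(-10619 - 4185\right) + 10 \left(-136\right) = 564 \left(-14804\right) - 1360 = -8349456 - 1360 = -8350816$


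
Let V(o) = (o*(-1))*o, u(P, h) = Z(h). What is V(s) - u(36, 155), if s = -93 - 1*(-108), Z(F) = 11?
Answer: -236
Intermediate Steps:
u(P, h) = 11
s = 15 (s = -93 + 108 = 15)
V(o) = -o² (V(o) = (-o)*o = -o²)
V(s) - u(36, 155) = -1*15² - 1*11 = -1*225 - 11 = -225 - 11 = -236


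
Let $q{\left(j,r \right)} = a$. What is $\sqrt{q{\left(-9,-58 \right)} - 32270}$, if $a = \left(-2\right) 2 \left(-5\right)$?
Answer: $5 i \sqrt{1290} \approx 179.58 i$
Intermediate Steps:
$a = 20$ ($a = \left(-4\right) \left(-5\right) = 20$)
$q{\left(j,r \right)} = 20$
$\sqrt{q{\left(-9,-58 \right)} - 32270} = \sqrt{20 - 32270} = \sqrt{-32250} = 5 i \sqrt{1290}$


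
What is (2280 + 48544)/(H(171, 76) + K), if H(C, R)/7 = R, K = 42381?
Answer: 50824/42913 ≈ 1.1843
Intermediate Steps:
H(C, R) = 7*R
(2280 + 48544)/(H(171, 76) + K) = (2280 + 48544)/(7*76 + 42381) = 50824/(532 + 42381) = 50824/42913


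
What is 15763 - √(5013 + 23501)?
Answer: 15763 - √28514 ≈ 15594.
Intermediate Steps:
15763 - √(5013 + 23501) = 15763 - √28514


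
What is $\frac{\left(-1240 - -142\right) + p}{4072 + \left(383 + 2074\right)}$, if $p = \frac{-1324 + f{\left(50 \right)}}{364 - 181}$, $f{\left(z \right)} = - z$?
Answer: $- \frac{67436}{398269} \approx -0.16932$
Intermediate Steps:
$p = - \frac{458}{61}$ ($p = \frac{-1324 - 50}{364 - 181} = \frac{-1324 - 50}{183} = \left(-1374\right) \frac{1}{183} = - \frac{458}{61} \approx -7.5082$)
$\frac{\left(-1240 - -142\right) + p}{4072 + \left(383 + 2074\right)} = \frac{\left(-1240 - -142\right) - \frac{458}{61}}{4072 + \left(383 + 2074\right)} = \frac{\left(-1240 + 142\right) - \frac{458}{61}}{4072 + 2457} = \frac{-1098 - \frac{458}{61}}{6529} = \left(- \frac{67436}{61}\right) \frac{1}{6529} = - \frac{67436}{398269}$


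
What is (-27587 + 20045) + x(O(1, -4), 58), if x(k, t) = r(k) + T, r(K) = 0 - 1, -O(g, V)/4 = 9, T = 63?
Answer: -7480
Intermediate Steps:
O(g, V) = -36 (O(g, V) = -4*9 = -36)
r(K) = -1
x(k, t) = 62 (x(k, t) = -1 + 63 = 62)
(-27587 + 20045) + x(O(1, -4), 58) = (-27587 + 20045) + 62 = -7542 + 62 = -7480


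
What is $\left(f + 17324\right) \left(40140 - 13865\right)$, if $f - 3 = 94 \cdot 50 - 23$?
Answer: $578155100$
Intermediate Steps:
$f = 4680$ ($f = 3 + \left(94 \cdot 50 - 23\right) = 3 + \left(4700 - 23\right) = 3 + 4677 = 4680$)
$\left(f + 17324\right) \left(40140 - 13865\right) = \left(4680 + 17324\right) \left(40140 - 13865\right) = 22004 \cdot 26275 = 578155100$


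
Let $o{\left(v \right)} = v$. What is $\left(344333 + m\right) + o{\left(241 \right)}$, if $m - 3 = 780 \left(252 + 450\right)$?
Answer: $892137$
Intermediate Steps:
$m = 547563$ ($m = 3 + 780 \left(252 + 450\right) = 3 + 780 \cdot 702 = 3 + 547560 = 547563$)
$\left(344333 + m\right) + o{\left(241 \right)} = \left(344333 + 547563\right) + 241 = 891896 + 241 = 892137$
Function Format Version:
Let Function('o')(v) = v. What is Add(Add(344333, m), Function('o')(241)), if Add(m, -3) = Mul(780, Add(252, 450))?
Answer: 892137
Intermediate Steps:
m = 547563 (m = Add(3, Mul(780, Add(252, 450))) = Add(3, Mul(780, 702)) = Add(3, 547560) = 547563)
Add(Add(344333, m), Function('o')(241)) = Add(Add(344333, 547563), 241) = Add(891896, 241) = 892137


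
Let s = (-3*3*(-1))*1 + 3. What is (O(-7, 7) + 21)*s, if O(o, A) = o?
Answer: 168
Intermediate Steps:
s = 12 (s = -9*(-1)*1 + 3 = 9*1 + 3 = 9 + 3 = 12)
(O(-7, 7) + 21)*s = (-7 + 21)*12 = 14*12 = 168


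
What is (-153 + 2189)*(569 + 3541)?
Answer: 8367960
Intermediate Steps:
(-153 + 2189)*(569 + 3541) = 2036*4110 = 8367960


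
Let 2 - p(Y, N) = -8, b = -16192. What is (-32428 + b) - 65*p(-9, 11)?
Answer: -49270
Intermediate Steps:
p(Y, N) = 10 (p(Y, N) = 2 - 1*(-8) = 2 + 8 = 10)
(-32428 + b) - 65*p(-9, 11) = (-32428 - 16192) - 65*10 = -48620 - 650 = -49270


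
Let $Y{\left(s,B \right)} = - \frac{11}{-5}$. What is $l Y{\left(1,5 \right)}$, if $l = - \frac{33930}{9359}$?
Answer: $- \frac{74646}{9359} \approx -7.9759$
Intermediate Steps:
$Y{\left(s,B \right)} = \frac{11}{5}$ ($Y{\left(s,B \right)} = \left(-11\right) \left(- \frac{1}{5}\right) = \frac{11}{5}$)
$l = - \frac{33930}{9359}$ ($l = \left(-33930\right) \frac{1}{9359} = - \frac{33930}{9359} \approx -3.6254$)
$l Y{\left(1,5 \right)} = \left(- \frac{33930}{9359}\right) \frac{11}{5} = - \frac{74646}{9359}$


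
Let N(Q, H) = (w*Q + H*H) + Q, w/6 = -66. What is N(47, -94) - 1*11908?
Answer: -21637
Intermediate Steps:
w = -396 (w = 6*(-66) = -396)
N(Q, H) = H² - 395*Q (N(Q, H) = (-396*Q + H*H) + Q = (-396*Q + H²) + Q = (H² - 396*Q) + Q = H² - 395*Q)
N(47, -94) - 1*11908 = ((-94)² - 395*47) - 1*11908 = (8836 - 18565) - 11908 = -9729 - 11908 = -21637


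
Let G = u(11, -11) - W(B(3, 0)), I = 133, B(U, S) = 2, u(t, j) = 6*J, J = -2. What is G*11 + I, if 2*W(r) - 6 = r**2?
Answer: -54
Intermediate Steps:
u(t, j) = -12 (u(t, j) = 6*(-2) = -12)
W(r) = 3 + r**2/2
G = -17 (G = -12 - (3 + (1/2)*2**2) = -12 - (3 + (1/2)*4) = -12 - (3 + 2) = -12 - 1*5 = -12 - 5 = -17)
G*11 + I = -17*11 + 133 = -187 + 133 = -54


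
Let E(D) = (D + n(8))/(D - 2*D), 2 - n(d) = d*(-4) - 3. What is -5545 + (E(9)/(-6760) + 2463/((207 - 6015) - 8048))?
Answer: -584322361043/105374880 ≈ -5545.2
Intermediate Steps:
n(d) = 5 + 4*d (n(d) = 2 - (d*(-4) - 3) = 2 - (-4*d - 3) = 2 - (-3 - 4*d) = 2 + (3 + 4*d) = 5 + 4*d)
E(D) = -(37 + D)/D (E(D) = (D + (5 + 4*8))/(D - 2*D) = (D + (5 + 32))/((-D)) = (D + 37)*(-1/D) = (37 + D)*(-1/D) = -(37 + D)/D)
-5545 + (E(9)/(-6760) + 2463/((207 - 6015) - 8048)) = -5545 + (((-37 - 1*9)/9)/(-6760) + 2463/((207 - 6015) - 8048)) = -5545 + (((-37 - 9)/9)*(-1/6760) + 2463/(-5808 - 8048)) = -5545 + (((⅑)*(-46))*(-1/6760) + 2463/(-13856)) = -5545 + (-46/9*(-1/6760) + 2463*(-1/13856)) = -5545 + (23/30420 - 2463/13856) = -5545 - 18651443/105374880 = -584322361043/105374880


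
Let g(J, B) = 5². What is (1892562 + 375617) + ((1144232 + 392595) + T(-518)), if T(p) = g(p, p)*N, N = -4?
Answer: 3804906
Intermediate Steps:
g(J, B) = 25
T(p) = -100 (T(p) = 25*(-4) = -100)
(1892562 + 375617) + ((1144232 + 392595) + T(-518)) = (1892562 + 375617) + ((1144232 + 392595) - 100) = 2268179 + (1536827 - 100) = 2268179 + 1536727 = 3804906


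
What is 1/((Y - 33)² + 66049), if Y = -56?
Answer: 1/73970 ≈ 1.3519e-5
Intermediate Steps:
1/((Y - 33)² + 66049) = 1/((-56 - 33)² + 66049) = 1/((-89)² + 66049) = 1/(7921 + 66049) = 1/73970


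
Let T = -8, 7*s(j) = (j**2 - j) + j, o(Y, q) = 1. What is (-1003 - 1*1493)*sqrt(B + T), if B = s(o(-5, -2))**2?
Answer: -2496*I*sqrt(391)/7 ≈ -7050.7*I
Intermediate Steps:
s(j) = j**2/7 (s(j) = ((j**2 - j) + j)/7 = j**2/7)
B = 1/49 (B = ((1/7)*1**2)**2 = ((1/7)*1)**2 = (1/7)**2 = 1/49 ≈ 0.020408)
(-1003 - 1*1493)*sqrt(B + T) = (-1003 - 1*1493)*sqrt(1/49 - 8) = (-1003 - 1493)*sqrt(-391/49) = -2496*I*sqrt(391)/7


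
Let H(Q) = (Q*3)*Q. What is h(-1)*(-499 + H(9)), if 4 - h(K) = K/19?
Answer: -19712/19 ≈ -1037.5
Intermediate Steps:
h(K) = 4 - K/19
H(Q) = 3*Q**2 (H(Q) = (3*Q)*Q = 3*Q**2)
h(-1)*(-499 + H(9)) = (4 - 1/19*(-1))*(-499 + 3*9**2) = (4 + 1/19)*(-499 + 3*81) = 77*(-499 + 243)/19 = (77/19)*(-256) = -19712/19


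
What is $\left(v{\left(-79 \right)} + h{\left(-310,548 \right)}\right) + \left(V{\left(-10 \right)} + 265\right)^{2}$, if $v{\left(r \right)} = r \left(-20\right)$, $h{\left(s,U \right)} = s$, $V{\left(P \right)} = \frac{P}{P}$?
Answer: $72026$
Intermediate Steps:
$V{\left(P \right)} = 1$
$v{\left(r \right)} = - 20 r$
$\left(v{\left(-79 \right)} + h{\left(-310,548 \right)}\right) + \left(V{\left(-10 \right)} + 265\right)^{2} = \left(\left(-20\right) \left(-79\right) - 310\right) + \left(1 + 265\right)^{2} = \left(1580 - 310\right) + 266^{2} = 1270 + 70756 = 72026$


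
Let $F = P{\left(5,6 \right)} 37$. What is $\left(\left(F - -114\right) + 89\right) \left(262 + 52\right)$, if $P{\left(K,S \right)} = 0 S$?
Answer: $63742$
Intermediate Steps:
$P{\left(K,S \right)} = 0$
$F = 0$ ($F = 0 \cdot 37 = 0$)
$\left(\left(F - -114\right) + 89\right) \left(262 + 52\right) = \left(\left(0 - -114\right) + 89\right) \left(262 + 52\right) = \left(\left(0 + 114\right) + 89\right) 314 = \left(114 + 89\right) 314 = 203 \cdot 314 = 63742$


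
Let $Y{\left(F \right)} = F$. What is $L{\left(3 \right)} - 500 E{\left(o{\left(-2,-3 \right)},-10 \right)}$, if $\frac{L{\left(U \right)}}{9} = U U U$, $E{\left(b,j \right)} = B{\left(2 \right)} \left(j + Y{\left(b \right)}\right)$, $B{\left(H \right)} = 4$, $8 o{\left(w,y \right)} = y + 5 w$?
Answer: $23493$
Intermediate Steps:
$o{\left(w,y \right)} = \frac{y}{8} + \frac{5 w}{8}$ ($o{\left(w,y \right)} = \frac{y + 5 w}{8} = \frac{y}{8} + \frac{5 w}{8}$)
$E{\left(b,j \right)} = 4 b + 4 j$ ($E{\left(b,j \right)} = 4 \left(j + b\right) = 4 \left(b + j\right) = 4 b + 4 j$)
$L{\left(U \right)} = 9 U^{3}$ ($L{\left(U \right)} = 9 U U U = 9 U^{2} U = 9 U^{3}$)
$L{\left(3 \right)} - 500 E{\left(o{\left(-2,-3 \right)},-10 \right)} = 9 \cdot 3^{3} - 500 \left(4 \left(\frac{1}{8} \left(-3\right) + \frac{5}{8} \left(-2\right)\right) + 4 \left(-10\right)\right) = 9 \cdot 27 - 500 \left(4 \left(- \frac{3}{8} - \frac{5}{4}\right) - 40\right) = 243 - 500 \left(4 \left(- \frac{13}{8}\right) - 40\right) = 243 - 500 \left(- \frac{13}{2} - 40\right) = 243 - -23250 = 243 + 23250 = 23493$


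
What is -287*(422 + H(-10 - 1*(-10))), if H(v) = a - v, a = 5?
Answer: -122549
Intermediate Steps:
H(v) = 5 - v
-287*(422 + H(-10 - 1*(-10))) = -287*(422 + (5 - (-10 - 1*(-10)))) = -287*(422 + (5 - (-10 + 10))) = -287*(422 + (5 - 1*0)) = -287*(422 + (5 + 0)) = -287*(422 + 5) = -287*427 = -122549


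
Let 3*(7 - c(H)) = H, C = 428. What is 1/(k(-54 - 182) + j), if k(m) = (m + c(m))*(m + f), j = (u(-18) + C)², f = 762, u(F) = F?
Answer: 3/267074 ≈ 1.1233e-5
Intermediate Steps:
c(H) = 7 - H/3
j = 168100 (j = (-18 + 428)² = 410² = 168100)
k(m) = (7 + 2*m/3)*(762 + m) (k(m) = (m + (7 - m/3))*(m + 762) = (7 + 2*m/3)*(762 + m))
1/(k(-54 - 182) + j) = 1/((5334 + 515*(-54 - 182) + 2*(-54 - 182)²/3) + 168100) = 1/((5334 + 515*(-236) + (⅔)*(-236)²) + 168100) = 1/((5334 - 121540 + (⅔)*55696) + 168100) = 1/((5334 - 121540 + 111392/3) + 168100) = 1/(-237226/3 + 168100) = 1/(267074/3) = 3/267074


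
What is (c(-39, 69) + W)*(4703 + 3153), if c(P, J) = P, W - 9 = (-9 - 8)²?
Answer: 2034704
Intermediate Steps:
W = 298 (W = 9 + (-9 - 8)² = 9 + (-17)² = 9 + 289 = 298)
(c(-39, 69) + W)*(4703 + 3153) = (-39 + 298)*(4703 + 3153) = 259*7856 = 2034704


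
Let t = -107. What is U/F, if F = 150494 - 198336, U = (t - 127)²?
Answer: -27378/23921 ≈ -1.1445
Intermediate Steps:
U = 54756 (U = (-107 - 127)² = (-234)² = 54756)
F = -47842
U/F = 54756/(-47842) = 54756*(-1/47842) = -27378/23921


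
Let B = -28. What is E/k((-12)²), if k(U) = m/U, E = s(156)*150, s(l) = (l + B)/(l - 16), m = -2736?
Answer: -960/133 ≈ -7.2180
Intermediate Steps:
s(l) = (-28 + l)/(-16 + l) (s(l) = (l - 28)/(l - 16) = (-28 + l)/(-16 + l))
E = 960/7 (E = ((-28 + 156)/(-16 + 156))*150 = (128/140)*150 = ((1/140)*128)*150 = (32/35)*150 = 960/7 ≈ 137.14)
k(U) = -2736/U
E/k((-12)²) = 960/(7*((-2736/((-12)²)))) = 960/(7*((-2736/144))) = 960/(7*((-2736*1/144))) = (960/7)/(-19) = (960/7)*(-1/19) = -960/133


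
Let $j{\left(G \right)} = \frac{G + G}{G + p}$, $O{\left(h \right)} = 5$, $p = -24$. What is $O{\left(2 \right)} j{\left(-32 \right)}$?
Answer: $\frac{40}{7} \approx 5.7143$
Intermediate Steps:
$j{\left(G \right)} = \frac{2 G}{-24 + G}$ ($j{\left(G \right)} = \frac{G + G}{G - 24} = \frac{2 G}{-24 + G}$)
$O{\left(2 \right)} j{\left(-32 \right)} = 5 \cdot 2 \left(-32\right) \frac{1}{-24 - 32} = 5 \cdot 2 \left(-32\right) \frac{1}{-56} = 5 \cdot 2 \left(-32\right) \left(- \frac{1}{56}\right) = 5 \cdot \frac{8}{7} = \frac{40}{7}$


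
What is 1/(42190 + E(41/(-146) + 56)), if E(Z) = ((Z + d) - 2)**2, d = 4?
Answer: 21316/970336369 ≈ 2.1968e-5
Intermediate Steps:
E(Z) = (2 + Z)**2 (E(Z) = ((Z + 4) - 2)**2 = ((4 + Z) - 2)**2 = (2 + Z)**2)
1/(42190 + E(41/(-146) + 56)) = 1/(42190 + (2 + (41/(-146) + 56))**2) = 1/(42190 + (2 + (41*(-1/146) + 56))**2) = 1/(42190 + (2 + (-41/146 + 56))**2) = 1/(42190 + (2 + 8135/146)**2) = 1/(42190 + (8427/146)**2) = 1/(42190 + 71014329/21316) = 1/(970336369/21316) = 21316/970336369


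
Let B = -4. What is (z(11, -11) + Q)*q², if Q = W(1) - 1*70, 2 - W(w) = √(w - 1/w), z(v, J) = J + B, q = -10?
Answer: -8300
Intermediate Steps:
z(v, J) = -4 + J (z(v, J) = J - 4 = -4 + J)
W(w) = 2 - √(w - 1/w)
Q = -68 (Q = (2 - √(1 - 1/1)) - 1*70 = (2 - √(1 - 1*1)) - 70 = (2 - √(1 - 1)) - 70 = (2 - √0) - 70 = (2 - 1*0) - 70 = (2 + 0) - 70 = 2 - 70 = -68)
(z(11, -11) + Q)*q² = ((-4 - 11) - 68)*(-10)² = (-15 - 68)*100 = -83*100 = -8300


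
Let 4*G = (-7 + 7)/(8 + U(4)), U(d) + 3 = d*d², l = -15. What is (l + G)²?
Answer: 225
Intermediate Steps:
U(d) = -3 + d³ (U(d) = -3 + d*d² = -3 + d³)
G = 0 (G = ((-7 + 7)/(8 + (-3 + 4³)))/4 = (0/(8 + (-3 + 64)))/4 = (0/(8 + 61))/4 = (0/69)/4 = (0*(1/69))/4 = (¼)*0 = 0)
(l + G)² = (-15 + 0)² = (-15)² = 225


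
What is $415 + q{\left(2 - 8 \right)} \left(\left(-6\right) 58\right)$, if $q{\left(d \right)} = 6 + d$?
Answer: $415$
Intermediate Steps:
$415 + q{\left(2 - 8 \right)} \left(\left(-6\right) 58\right) = 415 + \left(6 + \left(2 - 8\right)\right) \left(\left(-6\right) 58\right) = 415 + \left(6 - 6\right) \left(-348\right) = 415 + 0 \left(-348\right) = 415 + 0 = 415$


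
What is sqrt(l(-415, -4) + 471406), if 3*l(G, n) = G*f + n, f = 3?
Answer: sqrt(4238907)/3 ≈ 686.29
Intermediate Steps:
l(G, n) = G + n/3 (l(G, n) = (G*3 + n)/3 = (3*G + n)/3 = (n + 3*G)/3 = G + n/3)
sqrt(l(-415, -4) + 471406) = sqrt((-415 + (1/3)*(-4)) + 471406) = sqrt((-415 - 4/3) + 471406) = sqrt(-1249/3 + 471406) = sqrt(1412969/3) = sqrt(4238907)/3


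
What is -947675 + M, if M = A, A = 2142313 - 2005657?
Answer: -811019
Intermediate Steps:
A = 136656
M = 136656
-947675 + M = -947675 + 136656 = -811019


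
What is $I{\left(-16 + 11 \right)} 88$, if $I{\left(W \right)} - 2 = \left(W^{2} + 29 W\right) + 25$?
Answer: $-8184$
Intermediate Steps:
$I{\left(W \right)} = 27 + W^{2} + 29 W$ ($I{\left(W \right)} = 2 + \left(\left(W^{2} + 29 W\right) + 25\right) = 2 + \left(25 + W^{2} + 29 W\right) = 27 + W^{2} + 29 W$)
$I{\left(-16 + 11 \right)} 88 = \left(27 + \left(-16 + 11\right)^{2} + 29 \left(-16 + 11\right)\right) 88 = \left(27 + \left(-5\right)^{2} + 29 \left(-5\right)\right) 88 = \left(27 + 25 - 145\right) 88 = \left(-93\right) 88 = -8184$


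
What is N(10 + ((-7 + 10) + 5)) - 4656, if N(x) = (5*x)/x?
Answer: -4651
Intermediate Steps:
N(x) = 5
N(10 + ((-7 + 10) + 5)) - 4656 = 5 - 4656 = -4651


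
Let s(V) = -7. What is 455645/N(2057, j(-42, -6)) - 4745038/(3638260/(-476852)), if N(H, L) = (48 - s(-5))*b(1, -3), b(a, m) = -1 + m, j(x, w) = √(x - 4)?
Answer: 24806601715251/40020860 ≈ 6.1984e+5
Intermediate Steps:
j(x, w) = √(-4 + x)
N(H, L) = -220 (N(H, L) = (48 - 1*(-7))*(-1 - 3) = (48 + 7)*(-4) = 55*(-4) = -220)
455645/N(2057, j(-42, -6)) - 4745038/(3638260/(-476852)) = 455645/(-220) - 4745038/(3638260/(-476852)) = 455645*(-1/220) - 4745038/(3638260*(-1/476852)) = -91129/44 - 4745038/(-909565/119213) = -91129/44 - 4745038*(-119213/909565) = -91129/44 + 565670215094/909565 = 24806601715251/40020860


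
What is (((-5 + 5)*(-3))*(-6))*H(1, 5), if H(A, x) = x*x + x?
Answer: 0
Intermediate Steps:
H(A, x) = x + x² (H(A, x) = x² + x = x + x²)
(((-5 + 5)*(-3))*(-6))*H(1, 5) = (((-5 + 5)*(-3))*(-6))*(5*(1 + 5)) = ((0*(-3))*(-6))*(5*6) = (0*(-6))*30 = 0*30 = 0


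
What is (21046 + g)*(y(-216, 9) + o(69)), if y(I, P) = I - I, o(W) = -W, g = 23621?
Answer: -3082023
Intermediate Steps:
y(I, P) = 0
(21046 + g)*(y(-216, 9) + o(69)) = (21046 + 23621)*(0 - 1*69) = 44667*(0 - 69) = 44667*(-69) = -3082023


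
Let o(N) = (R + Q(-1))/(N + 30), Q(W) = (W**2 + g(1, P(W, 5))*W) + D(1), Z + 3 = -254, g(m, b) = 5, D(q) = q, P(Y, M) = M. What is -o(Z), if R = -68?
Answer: -71/227 ≈ -0.31278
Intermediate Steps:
Z = -257 (Z = -3 - 254 = -257)
Q(W) = 1 + W**2 + 5*W (Q(W) = (W**2 + 5*W) + 1 = 1 + W**2 + 5*W)
o(N) = -71/(30 + N) (o(N) = (-68 + (1 + (-1)**2 + 5*(-1)))/(N + 30) = (-68 + (1 + 1 - 5))/(30 + N) = (-68 - 3)/(30 + N) = -71/(30 + N))
-o(Z) = -(-71)/(30 - 257) = -(-71)/(-227) = -(-71)*(-1)/227 = -1*71/227 = -71/227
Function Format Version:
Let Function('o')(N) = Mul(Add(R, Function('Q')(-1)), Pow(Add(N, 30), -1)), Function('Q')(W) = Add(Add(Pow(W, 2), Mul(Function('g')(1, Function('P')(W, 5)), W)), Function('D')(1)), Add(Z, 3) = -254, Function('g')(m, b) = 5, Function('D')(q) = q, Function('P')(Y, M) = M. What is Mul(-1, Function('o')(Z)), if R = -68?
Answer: Rational(-71, 227) ≈ -0.31278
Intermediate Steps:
Z = -257 (Z = Add(-3, -254) = -257)
Function('Q')(W) = Add(1, Pow(W, 2), Mul(5, W)) (Function('Q')(W) = Add(Add(Pow(W, 2), Mul(5, W)), 1) = Add(1, Pow(W, 2), Mul(5, W)))
Function('o')(N) = Mul(-71, Pow(Add(30, N), -1)) (Function('o')(N) = Mul(Add(-68, Add(1, Pow(-1, 2), Mul(5, -1))), Pow(Add(N, 30), -1)) = Mul(Add(-68, Add(1, 1, -5)), Pow(Add(30, N), -1)) = Mul(Add(-68, -3), Pow(Add(30, N), -1)) = Mul(-71, Pow(Add(30, N), -1)))
Mul(-1, Function('o')(Z)) = Mul(-1, Mul(-71, Pow(Add(30, -257), -1))) = Mul(-1, Mul(-71, Pow(-227, -1))) = Mul(-1, Mul(-71, Rational(-1, 227))) = Mul(-1, Rational(71, 227)) = Rational(-71, 227)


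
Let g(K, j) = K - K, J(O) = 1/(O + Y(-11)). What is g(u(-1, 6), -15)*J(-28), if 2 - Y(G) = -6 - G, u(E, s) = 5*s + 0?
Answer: 0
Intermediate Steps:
u(E, s) = 5*s
Y(G) = 8 + G (Y(G) = 2 - (-6 - G) = 2 + (6 + G) = 8 + G)
J(O) = 1/(-3 + O) (J(O) = 1/(O + (8 - 11)) = 1/(O - 3) = 1/(-3 + O))
g(K, j) = 0
g(u(-1, 6), -15)*J(-28) = 0/(-3 - 28) = 0/(-31) = 0*(-1/31) = 0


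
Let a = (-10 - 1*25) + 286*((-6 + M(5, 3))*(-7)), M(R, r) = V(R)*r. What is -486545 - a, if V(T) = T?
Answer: -468492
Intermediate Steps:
M(R, r) = R*r
a = -18053 (a = (-10 - 1*25) + 286*((-6 + 5*3)*(-7)) = (-10 - 25) + 286*((-6 + 15)*(-7)) = -35 + 286*(9*(-7)) = -35 + 286*(-63) = -35 - 18018 = -18053)
-486545 - a = -486545 - 1*(-18053) = -486545 + 18053 = -468492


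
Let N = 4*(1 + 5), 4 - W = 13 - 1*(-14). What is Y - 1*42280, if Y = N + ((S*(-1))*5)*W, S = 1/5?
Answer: -42233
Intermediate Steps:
S = 1/5 ≈ 0.20000
W = -23 (W = 4 - (13 - 1*(-14)) = 4 - (13 + 14) = 4 - 1*27 = 4 - 27 = -23)
N = 24 (N = 4*6 = 24)
Y = 47 (Y = 24 + (((1/5)*(-1))*5)*(-23) = 24 - 1/5*5*(-23) = 24 - 1*(-23) = 24 + 23 = 47)
Y - 1*42280 = 47 - 1*42280 = 47 - 42280 = -42233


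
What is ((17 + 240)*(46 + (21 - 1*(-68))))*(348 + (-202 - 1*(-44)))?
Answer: 6592050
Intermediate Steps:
((17 + 240)*(46 + (21 - 1*(-68))))*(348 + (-202 - 1*(-44))) = (257*(46 + (21 + 68)))*(348 + (-202 + 44)) = (257*(46 + 89))*(348 - 158) = (257*135)*190 = 34695*190 = 6592050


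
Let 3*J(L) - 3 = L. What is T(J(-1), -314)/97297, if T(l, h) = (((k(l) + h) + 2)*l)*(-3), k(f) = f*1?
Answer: 1868/291891 ≈ 0.0063996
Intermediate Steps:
k(f) = f
J(L) = 1 + L/3
T(l, h) = -3*l*(2 + h + l) (T(l, h) = (((l + h) + 2)*l)*(-3) = (((h + l) + 2)*l)*(-3) = ((2 + h + l)*l)*(-3) = (l*(2 + h + l))*(-3) = -3*l*(2 + h + l))
T(J(-1), -314)/97297 = -3*(1 + (⅓)*(-1))*(2 - 314 + (1 + (⅓)*(-1)))/97297 = -3*(1 - ⅓)*(2 - 314 + (1 - ⅓))*(1/97297) = -3*⅔*(2 - 314 + ⅔)*(1/97297) = -3*⅔*(-934/3)*(1/97297) = (1868/3)*(1/97297) = 1868/291891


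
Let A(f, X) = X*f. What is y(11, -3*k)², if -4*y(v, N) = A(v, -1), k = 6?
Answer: 121/16 ≈ 7.5625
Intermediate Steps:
y(v, N) = v/4 (y(v, N) = -(-1)*v/4 = v/4)
y(11, -3*k)² = ((¼)*11)² = (11/4)² = 121/16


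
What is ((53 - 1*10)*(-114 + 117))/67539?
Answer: 43/22513 ≈ 0.0019100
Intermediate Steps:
((53 - 1*10)*(-114 + 117))/67539 = ((53 - 10)*3)*(1/67539) = (43*3)*(1/67539) = 129*(1/67539) = 43/22513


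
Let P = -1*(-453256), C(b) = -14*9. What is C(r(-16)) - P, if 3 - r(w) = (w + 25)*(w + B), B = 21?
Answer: -453382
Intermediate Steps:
r(w) = 3 - (21 + w)*(25 + w) (r(w) = 3 - (w + 25)*(w + 21) = 3 - (25 + w)*(21 + w) = 3 - (21 + w)*(25 + w))
C(b) = -126
P = 453256
C(r(-16)) - P = -126 - 1*453256 = -126 - 453256 = -453382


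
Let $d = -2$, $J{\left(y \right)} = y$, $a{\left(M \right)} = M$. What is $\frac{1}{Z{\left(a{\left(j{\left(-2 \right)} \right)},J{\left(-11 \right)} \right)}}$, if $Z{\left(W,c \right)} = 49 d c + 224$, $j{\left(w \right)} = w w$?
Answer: $\frac{1}{1302} \approx 0.00076805$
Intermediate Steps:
$j{\left(w \right)} = w^{2}$
$Z{\left(W,c \right)} = 224 - 98 c$ ($Z{\left(W,c \right)} = 49 \left(-2\right) c + 224 = - 98 c + 224 = 224 - 98 c$)
$\frac{1}{Z{\left(a{\left(j{\left(-2 \right)} \right)},J{\left(-11 \right)} \right)}} = \frac{1}{224 - -1078} = \frac{1}{224 + 1078} = \frac{1}{1302}$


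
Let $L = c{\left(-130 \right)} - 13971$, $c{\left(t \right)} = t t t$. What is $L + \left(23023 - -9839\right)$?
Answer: $-2178109$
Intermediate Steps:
$c{\left(t \right)} = t^{3}$ ($c{\left(t \right)} = t^{2} t = t^{3}$)
$L = -2210971$ ($L = \left(-130\right)^{3} - 13971 = -2197000 - 13971 = -2210971$)
$L + \left(23023 - -9839\right) = -2210971 + \left(23023 - -9839\right) = -2210971 + \left(23023 + 9839\right) = -2210971 + 32862 = -2178109$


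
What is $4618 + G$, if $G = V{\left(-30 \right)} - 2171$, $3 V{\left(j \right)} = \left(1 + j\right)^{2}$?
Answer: $\frac{8182}{3} \approx 2727.3$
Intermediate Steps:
$V{\left(j \right)} = \frac{\left(1 + j\right)^{2}}{3}$
$G = - \frac{5672}{3}$ ($G = \frac{\left(1 - 30\right)^{2}}{3} - 2171 = \frac{\left(-29\right)^{2}}{3} - 2171 = \frac{1}{3} \cdot 841 - 2171 = \frac{841}{3} - 2171 = - \frac{5672}{3} \approx -1890.7$)
$4618 + G = 4618 - \frac{5672}{3} = \frac{8182}{3}$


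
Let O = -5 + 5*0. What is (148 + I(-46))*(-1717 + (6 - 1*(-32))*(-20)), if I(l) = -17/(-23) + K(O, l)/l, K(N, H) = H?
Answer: -8530788/23 ≈ -3.7090e+5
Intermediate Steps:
O = -5 (O = -5 + 0 = -5)
I(l) = 40/23 (I(l) = -17/(-23) + l/l = -17*(-1/23) + 1 = 17/23 + 1 = 40/23)
(148 + I(-46))*(-1717 + (6 - 1*(-32))*(-20)) = (148 + 40/23)*(-1717 + (6 - 1*(-32))*(-20)) = 3444*(-1717 + (6 + 32)*(-20))/23 = 3444*(-1717 + 38*(-20))/23 = 3444*(-1717 - 760)/23 = (3444/23)*(-2477) = -8530788/23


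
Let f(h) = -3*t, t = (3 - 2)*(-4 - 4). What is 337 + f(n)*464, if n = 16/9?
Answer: 11473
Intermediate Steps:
t = -8 (t = 1*(-8) = -8)
n = 16/9 (n = 16*(⅑) = 16/9 ≈ 1.7778)
f(h) = 24 (f(h) = -3*(-8) = 24)
337 + f(n)*464 = 337 + 24*464 = 337 + 11136 = 11473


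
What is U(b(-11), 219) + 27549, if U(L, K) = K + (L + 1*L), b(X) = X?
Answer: 27746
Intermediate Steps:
U(L, K) = K + 2*L (U(L, K) = K + (L + L) = K + 2*L)
U(b(-11), 219) + 27549 = (219 + 2*(-11)) + 27549 = (219 - 22) + 27549 = 197 + 27549 = 27746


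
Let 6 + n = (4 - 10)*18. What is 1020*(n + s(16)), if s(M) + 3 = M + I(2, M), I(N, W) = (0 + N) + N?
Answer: -98940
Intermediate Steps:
I(N, W) = 2*N (I(N, W) = N + N = 2*N)
s(M) = 1 + M (s(M) = -3 + (M + 2*2) = -3 + (M + 4) = -3 + (4 + M) = 1 + M)
n = -114 (n = -6 + (4 - 10)*18 = -6 - 6*18 = -6 - 108 = -114)
1020*(n + s(16)) = 1020*(-114 + (1 + 16)) = 1020*(-114 + 17) = 1020*(-97) = -98940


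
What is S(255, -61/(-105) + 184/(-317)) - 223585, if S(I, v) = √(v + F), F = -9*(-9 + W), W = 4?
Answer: -223585 + √49855670970/33285 ≈ -2.2358e+5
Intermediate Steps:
F = 45 (F = -9*(-9 + 4) = -9*(-5) = 45)
S(I, v) = √(45 + v) (S(I, v) = √(v + 45) = √(45 + v))
S(255, -61/(-105) + 184/(-317)) - 223585 = √(45 + (-61/(-105) + 184/(-317))) - 223585 = √(45 + (-61*(-1/105) + 184*(-1/317))) - 223585 = √(45 + (61/105 - 184/317)) - 223585 = √(45 + 17/33285) - 223585 = √(1497842/33285) - 223585 = √49855670970/33285 - 223585 = -223585 + √49855670970/33285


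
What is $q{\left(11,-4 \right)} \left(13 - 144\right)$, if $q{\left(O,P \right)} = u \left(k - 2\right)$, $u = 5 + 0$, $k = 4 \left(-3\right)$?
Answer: $9170$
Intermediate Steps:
$k = -12$
$u = 5$
$q{\left(O,P \right)} = -70$ ($q{\left(O,P \right)} = 5 \left(-12 - 2\right) = 5 \left(-14\right) = -70$)
$q{\left(11,-4 \right)} \left(13 - 144\right) = - 70 \left(13 - 144\right) = \left(-70\right) \left(-131\right) = 9170$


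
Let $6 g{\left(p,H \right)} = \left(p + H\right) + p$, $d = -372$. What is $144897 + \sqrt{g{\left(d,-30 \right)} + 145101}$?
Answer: $144897 + 6 \sqrt{4027} \approx 1.4528 \cdot 10^{5}$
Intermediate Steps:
$g{\left(p,H \right)} = \frac{p}{3} + \frac{H}{6}$ ($g{\left(p,H \right)} = \frac{\left(p + H\right) + p}{6} = \frac{\left(H + p\right) + p}{6} = \frac{H + 2 p}{6} = \frac{p}{3} + \frac{H}{6}$)
$144897 + \sqrt{g{\left(d,-30 \right)} + 145101} = 144897 + \sqrt{\left(\frac{1}{3} \left(-372\right) + \frac{1}{6} \left(-30\right)\right) + 145101} = 144897 + \sqrt{\left(-124 - 5\right) + 145101} = 144897 + \sqrt{-129 + 145101} = 144897 + \sqrt{144972} = 144897 + 6 \sqrt{4027}$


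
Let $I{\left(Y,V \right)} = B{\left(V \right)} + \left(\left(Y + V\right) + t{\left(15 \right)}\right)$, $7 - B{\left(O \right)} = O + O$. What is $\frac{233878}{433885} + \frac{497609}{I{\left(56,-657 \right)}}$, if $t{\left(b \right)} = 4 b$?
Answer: $\frac{43217501161}{67686060} \approx 638.5$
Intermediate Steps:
$B{\left(O \right)} = 7 - 2 O$ ($B{\left(O \right)} = 7 - \left(O + O\right) = 7 - 2 O$)
$I{\left(Y,V \right)} = 67 + Y - V$ ($I{\left(Y,V \right)} = \left(7 - 2 V\right) + \left(\left(Y + V\right) + 4 \cdot 15\right) = \left(7 - 2 V\right) + \left(\left(V + Y\right) + 60\right) = \left(7 - 2 V\right) + \left(60 + V + Y\right) = 67 + Y - V$)
$\frac{233878}{433885} + \frac{497609}{I{\left(56,-657 \right)}} = \frac{233878}{433885} + \frac{497609}{67 + 56 - -657} = 233878 \cdot \frac{1}{433885} + \frac{497609}{67 + 56 + 657} = \frac{233878}{433885} + \frac{497609}{780} = \frac{43217501161}{67686060}$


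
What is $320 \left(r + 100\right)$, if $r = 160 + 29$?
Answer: $92480$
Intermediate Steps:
$r = 189$
$320 \left(r + 100\right) = 320 \left(189 + 100\right) = 320 \cdot 289 = 92480$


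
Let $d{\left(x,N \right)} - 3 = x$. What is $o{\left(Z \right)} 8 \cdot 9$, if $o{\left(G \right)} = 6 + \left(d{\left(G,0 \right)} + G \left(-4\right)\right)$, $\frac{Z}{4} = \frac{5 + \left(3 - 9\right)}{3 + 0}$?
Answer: $936$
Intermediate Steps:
$d{\left(x,N \right)} = 3 + x$
$Z = - \frac{4}{3}$ ($Z = 4 \frac{5 + \left(3 - 9\right)}{3 + 0} = 4 \frac{5 + \left(3 - 9\right)}{3} = 4 \left(5 - 6\right) \frac{1}{3} = 4 \left(\left(-1\right) \frac{1}{3}\right) = 4 \left(- \frac{1}{3}\right) = - \frac{4}{3} \approx -1.3333$)
$o{\left(G \right)} = 9 - 3 G$ ($o{\left(G \right)} = 6 + \left(\left(3 + G\right) + G \left(-4\right)\right) = 6 - \left(-3 + 3 G\right) = 9 - 3 G$)
$o{\left(Z \right)} 8 \cdot 9 = \left(9 - -4\right) 8 \cdot 9 = \left(9 + 4\right) 8 \cdot 9 = 13 \cdot 8 \cdot 9 = 104 \cdot 9 = 936$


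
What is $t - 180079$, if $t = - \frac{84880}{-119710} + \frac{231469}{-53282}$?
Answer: $- \frac{114863695884721}{637838822} \approx -1.8008 \cdot 10^{5}$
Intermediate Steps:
$t = - \frac{2318657783}{637838822}$ ($t = \left(-84880\right) \left(- \frac{1}{119710}\right) + 231469 \left(- \frac{1}{53282}\right) = \frac{8488}{11971} - \frac{231469}{53282} = - \frac{2318657783}{637838822} \approx -3.6352$)
$t - 180079 = - \frac{2318657783}{637838822} - 180079 = - \frac{114863695884721}{637838822}$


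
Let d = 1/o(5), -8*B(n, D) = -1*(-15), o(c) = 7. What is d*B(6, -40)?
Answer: -15/56 ≈ -0.26786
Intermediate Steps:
B(n, D) = -15/8 (B(n, D) = -(-1)*(-15)/8 = -1/8*15 = -15/8)
d = 1/7 ≈ 0.14286
d*B(6, -40) = (1/7)*(-15/8) = -15/56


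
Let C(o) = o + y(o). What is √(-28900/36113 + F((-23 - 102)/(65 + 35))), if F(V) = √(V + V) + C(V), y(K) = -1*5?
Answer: √(-750579225 + 53230562*I*√10)/10318 ≈ 0.29591 + 2.6717*I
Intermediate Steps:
y(K) = -5
C(o) = -5 + o (C(o) = o - 5 = -5 + o)
F(V) = -5 + V + √2*√V (F(V) = √(V + V) + (-5 + V) = √(2*V) + (-5 + V) = √2*√V + (-5 + V) = -5 + V + √2*√V)
√(-28900/36113 + F((-23 - 102)/(65 + 35))) = √(-28900/36113 + (-5 + (-23 - 102)/(65 + 35) + √2*√((-23 - 102)/(65 + 35)))) = √(-28900*1/36113 + (-5 - 125/100 + √2*√(-125/100))) = √(-28900/36113 + (-5 - 125*1/100 + √2*√(-125*1/100))) = √(-28900/36113 + (-5 - 5/4 + √2*√(-5/4))) = √(-28900/36113 + (-5 - 5/4 + √2*(I*√5/2))) = √(-28900/36113 + (-5 - 5/4 + I*√10/2)) = √(-28900/36113 + (-25/4 + I*√10/2)) = √(-1018425/144452 + I*√10/2)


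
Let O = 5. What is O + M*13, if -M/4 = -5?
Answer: 265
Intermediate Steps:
M = 20 (M = -4*(-5) = 20)
O + M*13 = 5 + 20*13 = 5 + 260 = 265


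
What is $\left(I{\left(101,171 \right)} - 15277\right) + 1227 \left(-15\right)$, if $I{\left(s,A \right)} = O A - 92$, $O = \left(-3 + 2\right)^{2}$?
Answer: $-33603$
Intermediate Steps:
$O = 1$ ($O = \left(-1\right)^{2} = 1$)
$I{\left(s,A \right)} = -92 + A$ ($I{\left(s,A \right)} = 1 A - 92 = A - 92 = -92 + A$)
$\left(I{\left(101,171 \right)} - 15277\right) + 1227 \left(-15\right) = \left(\left(-92 + 171\right) - 15277\right) + 1227 \left(-15\right) = \left(79 - 15277\right) - 18405 = -15198 - 18405 = -33603$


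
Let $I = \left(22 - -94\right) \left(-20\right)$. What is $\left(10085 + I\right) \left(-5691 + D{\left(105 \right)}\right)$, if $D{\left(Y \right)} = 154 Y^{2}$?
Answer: $13139614635$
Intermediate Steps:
$I = -2320$ ($I = \left(22 + 94\right) \left(-20\right) = 116 \left(-20\right) = -2320$)
$\left(10085 + I\right) \left(-5691 + D{\left(105 \right)}\right) = \left(10085 - 2320\right) \left(-5691 + 154 \cdot 105^{2}\right) = 7765 \left(-5691 + 154 \cdot 11025\right) = 7765 \left(-5691 + 1697850\right) = 7765 \cdot 1692159 = 13139614635$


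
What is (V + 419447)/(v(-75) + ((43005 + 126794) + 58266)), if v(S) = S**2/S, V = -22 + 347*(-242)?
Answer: 335451/227990 ≈ 1.4713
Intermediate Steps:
V = -83996 (V = -22 - 83974 = -83996)
v(S) = S
(V + 419447)/(v(-75) + ((43005 + 126794) + 58266)) = (-83996 + 419447)/(-75 + ((43005 + 126794) + 58266)) = 335451/(-75 + (169799 + 58266)) = 335451/(-75 + 228065) = 335451/227990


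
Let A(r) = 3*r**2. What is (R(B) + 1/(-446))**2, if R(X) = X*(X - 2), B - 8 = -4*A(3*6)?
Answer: 45127807128054242881/198916 ≈ 2.2687e+14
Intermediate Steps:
B = -3880 (B = 8 - 12*(3*6)**2 = 8 - 12*18**2 = 8 - 12*324 = 8 - 4*972 = 8 - 3888 = -3880)
R(X) = X*(-2 + X)
(R(B) + 1/(-446))**2 = (-3880*(-2 - 3880) + 1/(-446))**2 = (-3880*(-3882) - 1/446)**2 = (15062160 - 1/446)**2 = (6717723359/446)**2 = 45127807128054242881/198916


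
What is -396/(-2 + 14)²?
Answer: -11/4 ≈ -2.7500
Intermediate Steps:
-396/(-2 + 14)² = -396/(12²) = -396/144 = -396*1/144 = -11/4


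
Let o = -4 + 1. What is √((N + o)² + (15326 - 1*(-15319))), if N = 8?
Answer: √30670 ≈ 175.13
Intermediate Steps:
o = -3
√((N + o)² + (15326 - 1*(-15319))) = √((8 - 3)² + (15326 - 1*(-15319))) = √(5² + (15326 + 15319)) = √(25 + 30645) = √30670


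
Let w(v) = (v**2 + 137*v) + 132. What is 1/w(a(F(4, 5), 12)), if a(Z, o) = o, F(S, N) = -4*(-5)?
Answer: 1/1920 ≈ 0.00052083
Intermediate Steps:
F(S, N) = 20
w(v) = 132 + v**2 + 137*v
1/w(a(F(4, 5), 12)) = 1/(132 + 12**2 + 137*12) = 1/(132 + 144 + 1644) = 1/1920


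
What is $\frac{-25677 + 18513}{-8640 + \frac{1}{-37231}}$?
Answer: $\frac{266722884}{321675841} \approx 0.82917$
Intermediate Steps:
$\frac{-25677 + 18513}{-8640 + \frac{1}{-37231}} = - \frac{7164}{-8640 - \frac{1}{37231}} = - \frac{7164}{- \frac{321675841}{37231}} = \left(-7164\right) \left(- \frac{37231}{321675841}\right) = \frac{266722884}{321675841}$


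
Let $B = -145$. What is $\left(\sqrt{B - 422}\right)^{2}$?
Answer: $-567$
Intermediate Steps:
$\left(\sqrt{B - 422}\right)^{2} = \left(\sqrt{-145 - 422}\right)^{2} = \left(\sqrt{-567}\right)^{2} = \left(9 i \sqrt{7}\right)^{2} = -567$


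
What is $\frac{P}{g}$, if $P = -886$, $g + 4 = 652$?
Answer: $- \frac{443}{324} \approx -1.3673$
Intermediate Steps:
$g = 648$ ($g = -4 + 652 = 648$)
$\frac{P}{g} = - \frac{886}{648} = \left(-886\right) \frac{1}{648} = - \frac{443}{324}$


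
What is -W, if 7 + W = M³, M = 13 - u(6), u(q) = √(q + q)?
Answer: -2658 + 1038*√3 ≈ -860.13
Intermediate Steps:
u(q) = √2*√q (u(q) = √(2*q) = √2*√q)
M = 13 - 2*√3 (M = 13 - √2*√6 = 13 - 2*√3 ≈ 9.5359)
W = -7 + (13 - 2*√3)³ ≈ 860.13
-W = -(2658 - 1038*√3) = -2658 + 1038*√3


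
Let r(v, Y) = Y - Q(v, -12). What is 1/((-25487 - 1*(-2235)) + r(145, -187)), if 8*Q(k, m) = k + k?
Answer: -4/93901 ≈ -4.2598e-5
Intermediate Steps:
Q(k, m) = k/4 (Q(k, m) = (k + k)/8 = (2*k)/8 = k/4)
r(v, Y) = Y - v/4
1/((-25487 - 1*(-2235)) + r(145, -187)) = 1/((-25487 - 1*(-2235)) + (-187 - ¼*145)) = 1/((-25487 + 2235) + (-187 - 145/4)) = 1/(-23252 - 893/4) = 1/(-93901/4) = -4/93901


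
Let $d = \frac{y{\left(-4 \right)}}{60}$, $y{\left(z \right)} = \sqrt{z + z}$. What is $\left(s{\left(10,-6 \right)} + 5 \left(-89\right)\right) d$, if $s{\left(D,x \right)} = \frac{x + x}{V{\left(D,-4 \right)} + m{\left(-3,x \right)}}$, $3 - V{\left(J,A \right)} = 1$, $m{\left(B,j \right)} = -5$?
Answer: $- \frac{147 i \sqrt{2}}{10} \approx - 20.789 i$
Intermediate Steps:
$V{\left(J,A \right)} = 2$ ($V{\left(J,A \right)} = 3 - 1 = 2$)
$y{\left(z \right)} = \sqrt{2} \sqrt{z}$ ($y{\left(z \right)} = \sqrt{2 z} = \sqrt{2} \sqrt{z}$)
$d = \frac{i \sqrt{2}}{30}$ ($d = \frac{\sqrt{2} \sqrt{-4}}{60} = \sqrt{2} \cdot 2 i \frac{1}{60} = 2 i \sqrt{2} \cdot \frac{1}{60} = \frac{i \sqrt{2}}{30} \approx 0.04714 i$)
$s{\left(D,x \right)} = - \frac{2 x}{3}$ ($s{\left(D,x \right)} = \frac{x + x}{2 - 5} = \frac{2 x}{-3} = 2 x \left(- \frac{1}{3}\right) = - \frac{2 x}{3}$)
$\left(s{\left(10,-6 \right)} + 5 \left(-89\right)\right) d = \left(\left(- \frac{2}{3}\right) \left(-6\right) + 5 \left(-89\right)\right) \frac{i \sqrt{2}}{30} = \left(4 - 445\right) \frac{i \sqrt{2}}{30} = - 441 \frac{i \sqrt{2}}{30} = - \frac{147 i \sqrt{2}}{10}$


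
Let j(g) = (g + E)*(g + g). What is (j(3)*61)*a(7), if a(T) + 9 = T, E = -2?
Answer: -732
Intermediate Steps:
a(T) = -9 + T
j(g) = 2*g*(-2 + g) (j(g) = (g - 2)*(g + g) = (-2 + g)*(2*g) = 2*g*(-2 + g))
(j(3)*61)*a(7) = ((2*3*(-2 + 3))*61)*(-9 + 7) = ((2*3*1)*61)*(-2) = (6*61)*(-2) = 366*(-2) = -732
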